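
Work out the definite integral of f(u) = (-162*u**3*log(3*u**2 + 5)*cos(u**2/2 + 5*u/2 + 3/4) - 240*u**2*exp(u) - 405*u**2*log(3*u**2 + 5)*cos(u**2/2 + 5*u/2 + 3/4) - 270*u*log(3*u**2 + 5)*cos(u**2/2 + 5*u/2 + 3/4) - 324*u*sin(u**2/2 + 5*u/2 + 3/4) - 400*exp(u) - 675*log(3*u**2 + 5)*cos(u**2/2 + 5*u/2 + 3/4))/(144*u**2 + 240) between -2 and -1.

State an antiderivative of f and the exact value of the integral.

Antiderivative: F(u) = -(40*exp(u) + 27*log(3*u**2 + 5)*sin(u**2/2 + 5*u/2 + 3/4))/24; value = -9*log(17)*sin(9/4)/8 - 5*exp(-1)/3 + 5*exp(-2)/3 + 9*log(8)*sin(5/4)/8

A first test for any F(u): its u-derivative must equal f(u) identically.
F(u) = -(40*exp(u) + 27*log(3*u**2 + 5)*sin(u**2/2 + 5*u/2 + 3/4))/24 is an antiderivative of f.
Check: d/du[-(40*exp(u) + 27*log(3*u**2 + 5)*sin(u**2/2 + 5*u/2 + 3/4))/24] = (-162*u**3*log(3*u**2 + 5)*cos(u**2/2 + 5*u/2 + 3/4) - 240*u**2*exp(u) - 405*u**2*log(3*u**2 + 5)*cos(u**2/2 + 5*u/2 + 3/4) - 270*u*log(3*u**2 + 5)*cos(u**2/2 + 5*u/2 + 3/4) - 324*u*sin(u**2/2 + 5*u/2 + 3/4) - 400*exp(u) - 675*log(3*u**2 + 5)*cos(u**2/2 + 5*u/2 + 3/4))/(144*u**2 + 240) = f(u).
F(-1) = -5*exp(-1)/3 + 9*log(8)*sin(5/4)/8; F(-2) = -5*exp(-2)/3 + 9*log(17)*sin(9/4)/8.
Integral = F(-1) - F(-2) = -9*log(17)*sin(9/4)/8 - 5*exp(-1)/3 + 5*exp(-2)/3 + 9*log(8)*sin(5/4)/8.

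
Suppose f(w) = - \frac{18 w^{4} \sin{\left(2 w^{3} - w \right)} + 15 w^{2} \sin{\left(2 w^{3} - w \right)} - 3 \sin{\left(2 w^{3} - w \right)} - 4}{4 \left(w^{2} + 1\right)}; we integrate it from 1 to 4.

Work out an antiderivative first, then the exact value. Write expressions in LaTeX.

A first test for any F(w): its w-derivative must equal f(w) identically.
F(w) = \frac{3 \cos{\left(2 w^{3} - w \right)}}{4} + \operatorname{atan}{\left(w \right)} is an antiderivative of f.
Check: d/dw[\frac{3 \cos{\left(2 w^{3} - w \right)}}{4} + \operatorname{atan}{\left(w \right)}] = \frac{- 18 w^{4} \sin{\left(2 w^{3} - w \right)} - 15 w^{2} \sin{\left(2 w^{3} - w \right)} + 3 \sin{\left(2 w^{3} - w \right)} + 4}{4 w^{2} + 4}, which equals f(w).
F(4) = \frac{3 \cos{\left(124 \right)}}{4} + \operatorname{atan}{\left(4 \right)}; F(1) = \frac{3 \cos{\left(1 \right)}}{4} + \frac{\pi}{4}.
Integral = F(4) - F(1) = - \frac{\pi}{4} - \frac{3 \cos{\left(1 \right)}}{4} + \frac{3 \cos{\left(124 \right)}}{4} + \operatorname{atan}{\left(4 \right)}.

Antiderivative: F(w) = \frac{3 \cos{\left(2 w^{3} - w \right)}}{4} + \operatorname{atan}{\left(w \right)}; value = - \frac{\pi}{4} - \frac{3 \cos{\left(1 \right)}}{4} + \frac{3 \cos{\left(124 \right)}}{4} + \operatorname{atan}{\left(4 \right)}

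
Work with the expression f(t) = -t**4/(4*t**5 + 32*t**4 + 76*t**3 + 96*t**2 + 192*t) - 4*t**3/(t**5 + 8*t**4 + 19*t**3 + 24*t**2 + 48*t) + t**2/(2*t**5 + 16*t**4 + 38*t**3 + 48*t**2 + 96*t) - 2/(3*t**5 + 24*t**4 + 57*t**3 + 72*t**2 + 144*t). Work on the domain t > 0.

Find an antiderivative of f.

An antiderivative is F(t) = -log(t)/72 - 67*log(t + 4)/2888 - 2767*log(t**2 + 3)/25992 + 574*sqrt(3)*atan(sqrt(3)*t/3)/3249 + 299/(114*t + 456).

The denominator factors as 12*t*(t + 4)**2*(t**2 + 3); partial fractions split f into directly integrable pieces: -(2767*t - 6888)/(12996*(t**2 + 3)) - 67/(2888*(t + 4)) - 299/(114*(t + 4)**2) - 1/(72*t).
Check: d/dt[-log(t)/72 - 67*log(t + 4)/2888 - 2767*log(t**2 + 3)/25992 + 574*sqrt(3)*atan(sqrt(3)*t/3)/3249 + 299/(114*t + 456)] = (-3*t**4 - 48*t**3 + 6*t**2 - 8)/(12*t**5 + 96*t**4 + 228*t**3 + 288*t**2 + 576*t), which equals f(t).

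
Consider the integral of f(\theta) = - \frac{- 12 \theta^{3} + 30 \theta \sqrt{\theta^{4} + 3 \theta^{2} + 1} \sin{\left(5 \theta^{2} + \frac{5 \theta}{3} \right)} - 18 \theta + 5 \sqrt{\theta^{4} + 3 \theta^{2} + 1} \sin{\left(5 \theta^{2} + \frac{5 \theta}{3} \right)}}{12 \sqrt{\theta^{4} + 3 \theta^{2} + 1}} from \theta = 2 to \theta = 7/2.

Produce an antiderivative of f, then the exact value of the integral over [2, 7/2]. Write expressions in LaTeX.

Recover f(\theta) by differentiating a candidate F(\theta); any mismatch rules it out.
F(\theta) = \frac{2 \sqrt{\theta^{4} + 3 \theta^{2} + 1} + \cos{\left(5 \theta^{2} + \frac{5 \theta}{3} \right)}}{4} is an antiderivative of f.
Check: d/d\theta[\frac{2 \sqrt{\theta^{4} + 3 \theta^{2} + 1} + \cos{\left(5 \theta^{2} + \frac{5 \theta}{3} \right)}}{4}] = \frac{12 \theta^{3} - 30 \theta \sqrt{\theta^{4} + 3 \theta^{2} + 1} \sin{\left(5 \theta^{2} + \frac{5 \theta}{3} \right)} + 18 \theta - 5 \sqrt{\theta^{4} + 3 \theta^{2} + 1} \sin{\left(5 \theta^{2} + \frac{5 \theta}{3} \right)}}{12 \sqrt{\theta^{4} + 3 \theta^{2} + 1}}, which equals f(\theta).
F(7/2) = \frac{\cos{\left(\frac{805}{12} \right)}}{4} + \frac{\sqrt{3005}}{8}; F(2) = \frac{\cos{\left(\frac{70}{3} \right)}}{4} + \frac{\sqrt{29}}{2}.
Integral = F(7/2) - F(2) = - \frac{\sqrt{29}}{2} + \frac{\cos{\left(\frac{805}{12} \right)}}{4} - \frac{\cos{\left(\frac{70}{3} \right)}}{4} + \frac{\sqrt{3005}}{8}.

Antiderivative: F(\theta) = \frac{2 \sqrt{\theta^{4} + 3 \theta^{2} + 1} + \cos{\left(5 \theta^{2} + \frac{5 \theta}{3} \right)}}{4}; value = - \frac{\sqrt{29}}{2} + \frac{\cos{\left(\frac{805}{12} \right)}}{4} - \frac{\cos{\left(\frac{70}{3} \right)}}{4} + \frac{\sqrt{3005}}{8}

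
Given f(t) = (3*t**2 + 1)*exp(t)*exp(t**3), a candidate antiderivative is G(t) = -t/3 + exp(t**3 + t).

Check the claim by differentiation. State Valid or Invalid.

Invalid: d/dt[G] - f = -1/3, which is not 0.

d/dt[G] = 3*t**2*exp(t)*exp(t**3) + exp(t)*exp(t**3) - 1/3
d/dt[G] - f(t) = -1/3 != 0.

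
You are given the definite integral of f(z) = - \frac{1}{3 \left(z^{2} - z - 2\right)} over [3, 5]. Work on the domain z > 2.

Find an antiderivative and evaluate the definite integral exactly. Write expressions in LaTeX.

Antiderivative: F(z) = - \frac{\log{\left(z - 2 \right)}}{9} + \frac{\log{\left(z + 1 \right)}}{9}; value = - \frac{\log{\left(4 \right)}}{9} - \frac{\log{\left(3 \right)}}{9} + \frac{\log{\left(6 \right)}}{9}

Factor the denominator (3 \left(z - 2\right) \left(z + 1\right)) and decompose: f = \frac{1}{9 \left(z + 1\right)} - \frac{1}{9 \left(z - 2\right)}; each piece integrates to a log, atan, or power term.
F(z) = - \frac{\log{\left(z - 2 \right)}}{9} + \frac{\log{\left(z + 1 \right)}}{9} is an antiderivative of f.
Check: d/dz[- \frac{\log{\left(z - 2 \right)}}{9} + \frac{\log{\left(z + 1 \right)}}{9}] = - \frac{1}{3 z^{2} - 3 z - 6}, which equals f(z).
F(5) = - \frac{\log{\left(3 \right)}}{9} + \frac{\log{\left(6 \right)}}{9}; F(3) = \frac{\log{\left(4 \right)}}{9}.
Integral = F(5) - F(3) = - \frac{\log{\left(4 \right)}}{9} - \frac{\log{\left(3 \right)}}{9} + \frac{\log{\left(6 \right)}}{9}.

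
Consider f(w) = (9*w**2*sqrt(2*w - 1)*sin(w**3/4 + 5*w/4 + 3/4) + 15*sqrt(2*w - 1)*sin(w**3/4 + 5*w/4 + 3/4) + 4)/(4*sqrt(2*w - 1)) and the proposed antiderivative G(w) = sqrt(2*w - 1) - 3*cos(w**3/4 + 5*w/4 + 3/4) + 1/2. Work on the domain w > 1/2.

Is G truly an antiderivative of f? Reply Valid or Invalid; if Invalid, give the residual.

Valid: G'(w) = f(w).

d/dw[G] = (9*w**2*sqrt(2*w - 1)*sin(w**3/4 + 5*w/4 + 3/4) + 15*sqrt(2*w - 1)*sin(w**3/4 + 5*w/4 + 3/4) + 4)/(4*sqrt(2*w - 1))
This equals f(w) exactly, so the claim holds.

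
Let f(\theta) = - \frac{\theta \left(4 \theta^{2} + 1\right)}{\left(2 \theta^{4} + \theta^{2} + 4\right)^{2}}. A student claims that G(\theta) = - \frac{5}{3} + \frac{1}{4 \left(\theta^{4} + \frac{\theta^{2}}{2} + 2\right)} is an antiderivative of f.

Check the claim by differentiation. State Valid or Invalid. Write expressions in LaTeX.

Valid - differentiating G returns exactly f.

d/d\theta[G] = \frac{- 4 \theta^{3} - \theta}{4 \theta^{8} + 4 \theta^{6} + 17 \theta^{4} + 8 \theta^{2} + 16}
This equals f(\theta) exactly, so the claim holds.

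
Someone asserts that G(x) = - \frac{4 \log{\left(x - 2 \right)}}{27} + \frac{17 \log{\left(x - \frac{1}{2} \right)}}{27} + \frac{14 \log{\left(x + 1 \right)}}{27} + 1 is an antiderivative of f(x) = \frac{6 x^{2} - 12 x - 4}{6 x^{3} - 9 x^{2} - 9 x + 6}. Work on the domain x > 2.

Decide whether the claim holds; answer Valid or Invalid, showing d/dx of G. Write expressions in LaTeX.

d/dx[G] = \frac{6 x^{2} - 12 x - 4}{6 x^{3} - 9 x^{2} - 9 x + 6}
This equals f(x) exactly, so the claim holds.

Valid: G'(x) = f(x).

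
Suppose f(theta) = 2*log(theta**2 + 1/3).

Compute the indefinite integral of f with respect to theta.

F(theta) = 2*(3*theta*log(theta**2 + 1/3) - 6*theta + 2*sqrt(3)*atan(sqrt(3)*theta))/3 + C

For F(theta) to be correct the identity F'(theta) - f(theta) = 0 must hold.
Check: d/dtheta[2*(3*theta*log(theta**2 + 1/3) - 6*theta + 2*sqrt(3)*atan(sqrt(3)*theta))/3] = 2*log(theta**2 + 1/3) = f(theta).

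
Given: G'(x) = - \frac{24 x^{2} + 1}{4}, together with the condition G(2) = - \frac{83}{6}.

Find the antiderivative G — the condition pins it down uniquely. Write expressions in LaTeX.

G(x) = - 2 x^{3} - \frac{x}{4} + \frac{8}{3}

A candidate passes only if d/dx[G] lands on the given G'(x) exactly.
A general antiderivative is - 2 x^{3} - \frac{x}{4} + \frac{2}{3} + C.
The condition gives C = - \frac{83}{6} - (- \frac{95}{6}) = 2.
So G(x) = - 2 x^{3} - \frac{x}{4} + \frac{8}{3}.
Check: d/dx[- 2 x^{3} - \frac{x}{4} + \frac{8}{3}] = - 6 x^{2} - \frac{1}{4}, which equals G'(x).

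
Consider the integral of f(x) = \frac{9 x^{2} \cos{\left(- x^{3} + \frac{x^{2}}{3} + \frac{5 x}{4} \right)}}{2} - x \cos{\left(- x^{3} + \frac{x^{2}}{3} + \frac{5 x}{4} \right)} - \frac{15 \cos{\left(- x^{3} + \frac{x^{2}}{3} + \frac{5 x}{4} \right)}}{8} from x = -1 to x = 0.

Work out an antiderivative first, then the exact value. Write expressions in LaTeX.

Antiderivative: F(x) = - \frac{3 \sin{\left(- x^{3} + \frac{x^{2}}{3} + \frac{5 x}{4} \right)}}{2}; value = \frac{3 \sin{\left(\frac{1}{12} \right)}}{2}

The substitution u = - x^{3} + \frac{x^{2}}{3} + \frac{5 x}{4} works: f is exactly (dF/du)*(du/dx) for that inner function.
F(x) = - \frac{3 \sin{\left(- x^{3} + \frac{x^{2}}{3} + \frac{5 x}{4} \right)}}{2} is an antiderivative of f.
Check: d/dx[- \frac{3 \sin{\left(- x^{3} + \frac{x^{2}}{3} + \frac{5 x}{4} \right)}}{2}] = \frac{9 x^{2} \cos{\left(- x^{3} + \frac{x^{2}}{3} + \frac{5 x}{4} \right)}}{2} - x \cos{\left(- x^{3} + \frac{x^{2}}{3} + \frac{5 x}{4} \right)} - \frac{15 \cos{\left(- x^{3} + \frac{x^{2}}{3} + \frac{5 x}{4} \right)}}{8} = f(x).
F(0) = 0; F(-1) = - \frac{3 \sin{\left(\frac{1}{12} \right)}}{2}.
Integral = F(0) - F(-1) = \frac{3 \sin{\left(\frac{1}{12} \right)}}{2}.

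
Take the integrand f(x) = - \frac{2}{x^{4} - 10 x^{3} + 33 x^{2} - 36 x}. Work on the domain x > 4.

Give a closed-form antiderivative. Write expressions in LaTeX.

The denominator factors as x \left(x - 4\right) \left(x - 3\right)^{2}; partial fractions split f into directly integrable pieces: \frac{4}{9 \left(x - 3\right)} + \frac{2}{3 \left(x - 3\right)^{2}} - \frac{1}{2 \left(x - 4\right)} + \frac{1}{18 x}.
Check: d/dx[\frac{\left(x - 3\right) \log{\left(x \right)} - 9 \left(x - 3\right) \log{\left(x - 4 \right)} + 8 \left(x - 3\right) \log{\left(x - 3 \right)} - 12}{18 \left(x - 3\right)}] = - \frac{2}{x^{4} - 10 x^{3} + 33 x^{2} - 36 x} = f(x).

An antiderivative is F(x) = \frac{\left(x - 3\right) \log{\left(x \right)} - 9 \left(x - 3\right) \log{\left(x - 4 \right)} + 8 \left(x - 3\right) \log{\left(x - 3 \right)} - 12}{18 \left(x - 3\right)}.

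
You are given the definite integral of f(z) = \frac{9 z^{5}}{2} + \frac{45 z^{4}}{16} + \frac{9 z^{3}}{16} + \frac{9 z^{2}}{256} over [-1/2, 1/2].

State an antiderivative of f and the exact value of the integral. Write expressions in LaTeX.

Antiderivative: F(z) = - \frac{3 z^{3} \left(- 4 z - 1\right)^{3}}{256}; value = \frac{39}{1024}

The substitution u = - z^{2} - \frac{z}{4} works: f is exactly (dF/du)*(du/dz) for that inner function.
F(z) = - \frac{3 z^{3} \left(- 4 z - 1\right)^{3}}{256} is an antiderivative of f.
Check: d/dz[- \frac{3 z^{3} \left(- 4 z - 1\right)^{3}}{256}] = \frac{9 z^{5}}{2} + \frac{45 z^{4}}{16} + \frac{9 z^{3}}{16} + \frac{9 z^{2}}{256} = f(z).
F(1/2) = \frac{81}{2048}; F(-1/2) = \frac{3}{2048}.
Integral = F(1/2) - F(-1/2) = \frac{39}{1024}.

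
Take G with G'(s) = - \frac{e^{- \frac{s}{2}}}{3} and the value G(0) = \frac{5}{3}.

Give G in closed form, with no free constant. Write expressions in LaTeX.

G(s) = \frac{\left(3 e^{\frac{s}{2}} + 2\right) e^{- \frac{s}{2}}}{3}

The proposed G(s) is checked by its d/ds: the result must match the given G'(s).
A general antiderivative is \frac{2 e^{- \frac{s}{2}}}{3} + C.
The condition gives C = \frac{5}{3} - (\frac{2}{3}) = 1.
So G(s) = \frac{\left(3 e^{\frac{s}{2}} + 2\right) e^{- \frac{s}{2}}}{3}.
Check: d/ds[\frac{\left(3 e^{\frac{s}{2}} + 2\right) e^{- \frac{s}{2}}}{3}] = - \frac{e^{- \frac{s}{2}}}{3} = G'(s).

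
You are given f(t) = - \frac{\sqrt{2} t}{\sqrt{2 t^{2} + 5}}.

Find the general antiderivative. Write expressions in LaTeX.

The substitution u = t^{2} + \frac{5}{2} works: f is exactly (dF/du)*(du/dt) for that inner function.
Check: d/dt[- \frac{\sqrt{2} \sqrt{2 t^{2} + 5}}{2}] = - \frac{\sqrt{2} t}{\sqrt{2 t^{2} + 5}} = f(t).

F(t) = - \frac{\sqrt{2} \sqrt{2 t^{2} + 5}}{2} + C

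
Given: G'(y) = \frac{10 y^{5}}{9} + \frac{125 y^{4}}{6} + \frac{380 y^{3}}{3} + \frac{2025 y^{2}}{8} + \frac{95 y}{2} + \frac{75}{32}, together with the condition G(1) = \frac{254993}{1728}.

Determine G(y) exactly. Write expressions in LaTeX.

G'(y) matches the chain-rule pattern g'(h)*h' with inner function h(y) = \frac{y^{2}}{3} + \frac{5 y}{2} + \frac{1}{4}; substituting u = h(y) collapses the integral.
A general antiderivative is 5 \left(\frac{y^{2}}{3} + \frac{5 y}{2} + \frac{1}{4}\right)^{3} + C.
The condition gives C = \frac{254993}{1728} - (\frac{253265}{1728}) = 1.
So G(y) = \frac{320 y^{6} + 7200 y^{5} + 54720 y^{4} + 145800 y^{3} + 41040 y^{2} + 4050 y + 1863}{1728}.
Check: d/dy[\frac{320 y^{6} + 7200 y^{5} + 54720 y^{4} + 145800 y^{3} + 41040 y^{2} + 4050 y + 1863}{1728}] = \frac{10 y^{5}}{9} + \frac{125 y^{4}}{6} + \frac{380 y^{3}}{3} + \frac{2025 y^{2}}{8} + \frac{95 y}{2} + \frac{75}{32} = G'(y).

G(y) = \frac{320 y^{6} + 7200 y^{5} + 54720 y^{4} + 145800 y^{3} + 41040 y^{2} + 4050 y + 1863}{1728}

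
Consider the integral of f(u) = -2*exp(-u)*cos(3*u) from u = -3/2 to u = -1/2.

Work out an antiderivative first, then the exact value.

Antiderivative: F(u) = (-3*sin(3*u) + cos(3*u))*exp(-u)/5; value = exp(1/2)*cos(3/2)/5 - exp(3/2)*cos(9/2)/5 + 3*exp(1/2)*sin(3/2)/5 - 3*exp(3/2)*sin(9/2)/5

Differentiate the proposed F(u) back; it has to land on f(u) exactly.
F(u) = (-3*sin(3*u) + cos(3*u))*exp(-u)/5 is an antiderivative of f.
Check: d/du[(-3*sin(3*u) + cos(3*u))*exp(-u)/5] = -2*exp(-u)*cos(3*u) = f(u).
F(-1/2) = exp(1/2)*cos(3/2)/5 + 3*exp(1/2)*sin(3/2)/5; F(-3/2) = 3*exp(3/2)*sin(9/2)/5 + exp(3/2)*cos(9/2)/5.
Integral = F(-1/2) - F(-3/2) = exp(1/2)*cos(3/2)/5 - exp(3/2)*cos(9/2)/5 + 3*exp(1/2)*sin(3/2)/5 - 3*exp(3/2)*sin(9/2)/5.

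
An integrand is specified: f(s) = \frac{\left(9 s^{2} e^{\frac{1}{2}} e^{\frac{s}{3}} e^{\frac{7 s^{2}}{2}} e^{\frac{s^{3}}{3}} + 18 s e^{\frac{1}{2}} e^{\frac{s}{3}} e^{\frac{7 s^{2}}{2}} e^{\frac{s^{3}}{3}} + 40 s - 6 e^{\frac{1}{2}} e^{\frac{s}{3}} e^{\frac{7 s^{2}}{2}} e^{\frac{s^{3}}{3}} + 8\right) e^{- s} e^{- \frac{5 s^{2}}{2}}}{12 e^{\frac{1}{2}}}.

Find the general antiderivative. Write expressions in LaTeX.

F(s) = - \frac{2 e^{- \frac{5 s^{2}}{2} - s - \frac{1}{2}}}{3} + \frac{3 e^{\frac{s^{3}}{3} + s^{2} - \frac{2 s}{3}}}{4} + C

Recover f(s) by differentiating a candidate F(s); any mismatch rules it out.
Check: d/ds[- \frac{2 e^{- \frac{5 s^{2}}{2} - s - \frac{1}{2}}}{3} + \frac{3 e^{\frac{s^{3}}{3} + s^{2} - \frac{2 s}{3}}}{4}] = \frac{\left(9 s^{2} e^{\frac{1}{2}} e^{\frac{s}{3}} e^{\frac{7 s^{2}}{2}} e^{\frac{s^{3}}{3}} + 18 s e^{\frac{1}{2}} e^{\frac{s}{3}} e^{\frac{7 s^{2}}{2}} e^{\frac{s^{3}}{3}} + 40 s - 6 e^{\frac{1}{2}} e^{\frac{s}{3}} e^{\frac{7 s^{2}}{2}} e^{\frac{s^{3}}{3}} + 8\right) e^{- s} e^{- \frac{5 s^{2}}{2}}}{12 e^{\frac{1}{2}}} = f(s).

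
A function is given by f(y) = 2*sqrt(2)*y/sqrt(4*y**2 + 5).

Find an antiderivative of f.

f matches the chain-rule pattern g'(h)*h' with inner function h(y) = 2*y**2 + 5/2; substituting u = h(y) collapses the integral.
Check: d/dy[sqrt(2*y**2 + 5/2)] = 2*sqrt(2)*y/sqrt(4*y**2 + 5) = f(y).

An antiderivative is F(y) = sqrt(2*y**2 + 5/2).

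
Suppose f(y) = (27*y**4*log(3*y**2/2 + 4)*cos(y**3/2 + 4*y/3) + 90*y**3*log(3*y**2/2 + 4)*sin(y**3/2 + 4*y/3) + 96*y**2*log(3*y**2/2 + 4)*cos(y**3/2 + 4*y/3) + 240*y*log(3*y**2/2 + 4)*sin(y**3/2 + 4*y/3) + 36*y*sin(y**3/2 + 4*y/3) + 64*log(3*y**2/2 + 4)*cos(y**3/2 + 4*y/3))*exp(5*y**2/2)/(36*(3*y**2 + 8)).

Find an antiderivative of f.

Any candidate F(y) must reproduce f(y) exactly when differentiated.
Check: d/dy[exp(5*y**2/2)*log(3*y**2/2 + 4)*sin(y**3/2 + 4*y/3)/6] = (27*y**4*exp(5*y**2/2)*log(3*y**2/2 + 4)*cos(y**3/2 + 4*y/3) + 90*y**3*exp(5*y**2/2)*log(3*y**2/2 + 4)*sin(y**3/2 + 4*y/3) + 96*y**2*exp(5*y**2/2)*log(3*y**2/2 + 4)*cos(y**3/2 + 4*y/3) + 240*y*exp(5*y**2/2)*log(3*y**2/2 + 4)*sin(y**3/2 + 4*y/3) + 36*y*exp(5*y**2/2)*sin(y**3/2 + 4*y/3) + 64*exp(5*y**2/2)*log(3*y**2/2 + 4)*cos(y**3/2 + 4*y/3))/(108*y**2 + 288), which equals f(y).

An antiderivative is F(y) = exp(5*y**2/2)*log(3*y**2/2 + 4)*sin(y**3/2 + 4*y/3)/6.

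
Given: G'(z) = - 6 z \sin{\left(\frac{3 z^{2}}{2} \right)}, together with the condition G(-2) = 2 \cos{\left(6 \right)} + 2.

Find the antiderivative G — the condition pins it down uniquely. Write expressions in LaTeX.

G'(z) matches the chain-rule pattern g'(h)*h' with inner function h(z) = \frac{3 z^{2}}{2}; substituting u = h(z) collapses the integral.
A general antiderivative is 2 \cos{\left(\frac{3 z^{2}}{2} \right)} + C.
The condition gives C = 2 \cos{\left(6 \right)} + 2 - (2 \cos{\left(6 \right)}) = 2.
So G(z) = 2 \cos{\left(\frac{3 z^{2}}{2} \right)} + 2.
Check: d/dz[2 \cos{\left(\frac{3 z^{2}}{2} \right)} + 2] = - 6 z \sin{\left(\frac{3 z^{2}}{2} \right)} = G'(z).

G(z) = 2 \cos{\left(\frac{3 z^{2}}{2} \right)} + 2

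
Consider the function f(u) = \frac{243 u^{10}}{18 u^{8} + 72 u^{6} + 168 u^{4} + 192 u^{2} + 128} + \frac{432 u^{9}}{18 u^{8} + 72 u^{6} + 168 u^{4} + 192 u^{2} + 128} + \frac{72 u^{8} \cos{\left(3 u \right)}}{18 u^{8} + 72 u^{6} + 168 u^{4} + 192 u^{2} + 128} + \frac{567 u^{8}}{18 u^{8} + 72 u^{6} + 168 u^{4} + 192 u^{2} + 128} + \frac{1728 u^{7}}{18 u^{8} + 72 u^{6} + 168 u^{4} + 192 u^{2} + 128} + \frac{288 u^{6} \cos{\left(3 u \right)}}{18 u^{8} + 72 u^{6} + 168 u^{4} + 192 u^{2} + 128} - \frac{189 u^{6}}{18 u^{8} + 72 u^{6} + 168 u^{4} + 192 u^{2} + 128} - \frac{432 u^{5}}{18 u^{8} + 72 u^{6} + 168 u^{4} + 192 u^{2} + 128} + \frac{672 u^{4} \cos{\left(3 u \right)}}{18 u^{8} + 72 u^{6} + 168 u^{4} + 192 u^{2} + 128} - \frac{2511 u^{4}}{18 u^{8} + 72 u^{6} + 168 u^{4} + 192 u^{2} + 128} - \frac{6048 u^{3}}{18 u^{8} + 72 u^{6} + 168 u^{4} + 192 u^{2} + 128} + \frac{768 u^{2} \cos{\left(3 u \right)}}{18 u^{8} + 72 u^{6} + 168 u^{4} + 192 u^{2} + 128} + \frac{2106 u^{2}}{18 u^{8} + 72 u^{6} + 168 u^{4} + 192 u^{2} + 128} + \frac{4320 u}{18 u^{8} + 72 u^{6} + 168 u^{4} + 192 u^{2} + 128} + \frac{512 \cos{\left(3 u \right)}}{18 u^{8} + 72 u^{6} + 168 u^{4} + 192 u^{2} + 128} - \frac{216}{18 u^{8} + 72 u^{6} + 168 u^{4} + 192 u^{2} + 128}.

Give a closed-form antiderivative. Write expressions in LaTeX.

The integrand splits into summands that can be handled one at a time.
Check: d/du[\frac{27 u^{7}}{6 u^{4} + 12 u^{2} + 16} + \frac{18 u^{6}}{\frac{3 u^{4}}{2} + 3 u^{2} + 4} - \frac{81 u^{5}}{6 u^{4} + 12 u^{2} + 16} - \frac{54 u^{4}}{\frac{3 u^{4}}{2} + 3 u^{2} + 4} + \frac{81 u^{3}}{6 u^{4} + 12 u^{2} + 16} + \frac{54 u^{2}}{\frac{3 u^{4}}{2} + 3 u^{2} + 4} - \frac{27 u}{6 u^{4} + 12 u^{2} + 16} + \frac{4 \sin{\left(3 u \right)}}{3} - \frac{18}{\frac{3 u^{4}}{2} + 3 u^{2} + 4}] = \frac{243 u^{10} + 432 u^{9} + 72 u^{8} \cos{\left(3 u \right)} + 567 u^{8} + 1728 u^{7} + 288 u^{6} \cos{\left(3 u \right)} - 189 u^{6} - 432 u^{5} + 672 u^{4} \cos{\left(3 u \right)} - 2511 u^{4} - 6048 u^{3} + 768 u^{2} \cos{\left(3 u \right)} + 2106 u^{2} + 4320 u + 512 \cos{\left(3 u \right)} - 216}{18 u^{8} + 72 u^{6} + 168 u^{4} + 192 u^{2} + 128}, which equals f(u).

An antiderivative is F(u) = \frac{27 u^{7}}{6 u^{4} + 12 u^{2} + 16} + \frac{18 u^{6}}{\frac{3 u^{4}}{2} + 3 u^{2} + 4} - \frac{81 u^{5}}{6 u^{4} + 12 u^{2} + 16} - \frac{54 u^{4}}{\frac{3 u^{4}}{2} + 3 u^{2} + 4} + \frac{81 u^{3}}{6 u^{4} + 12 u^{2} + 16} + \frac{54 u^{2}}{\frac{3 u^{4}}{2} + 3 u^{2} + 4} - \frac{27 u}{6 u^{4} + 12 u^{2} + 16} + \frac{4 \sin{\left(3 u \right)}}{3} - \frac{18}{\frac{3 u^{4}}{2} + 3 u^{2} + 4}.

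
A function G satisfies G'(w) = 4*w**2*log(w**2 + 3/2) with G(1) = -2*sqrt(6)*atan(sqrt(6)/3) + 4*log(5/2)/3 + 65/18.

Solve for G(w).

G(w) = 4*w**3*log(w**2 + 3/2)/3 - 8*w**3/9 + 4*w - 2*sqrt(6)*atan(sqrt(6)*w/3) + 1/2

Check a candidate G(w) by differentiating: d/dw[G] must match the given G'(w).
A general antiderivative is 4*w**3*log(w**2 + 3/2)/3 - 8*w**3/9 + 4*w - 2*sqrt(6)*atan(sqrt(6)*w/3) + C.
The condition gives C = -2*sqrt(6)*atan(sqrt(6)/3) + 4*log(5/2)/3 + 65/18 - (-2*sqrt(6)*atan(sqrt(6)/3) + 4*log(5/2)/3 + 28/9) = 1/2.
So G(w) = 4*w**3*log(w**2 + 3/2)/3 - 8*w**3/9 + 4*w - 2*sqrt(6)*atan(sqrt(6)*w/3) + 1/2.
Check: d/dw[4*w**3*log(w**2 + 3/2)/3 - 8*w**3/9 + 4*w - 2*sqrt(6)*atan(sqrt(6)*w/3) + 1/2] = 4*w**2*log(w**2 + 3/2) = G'(w).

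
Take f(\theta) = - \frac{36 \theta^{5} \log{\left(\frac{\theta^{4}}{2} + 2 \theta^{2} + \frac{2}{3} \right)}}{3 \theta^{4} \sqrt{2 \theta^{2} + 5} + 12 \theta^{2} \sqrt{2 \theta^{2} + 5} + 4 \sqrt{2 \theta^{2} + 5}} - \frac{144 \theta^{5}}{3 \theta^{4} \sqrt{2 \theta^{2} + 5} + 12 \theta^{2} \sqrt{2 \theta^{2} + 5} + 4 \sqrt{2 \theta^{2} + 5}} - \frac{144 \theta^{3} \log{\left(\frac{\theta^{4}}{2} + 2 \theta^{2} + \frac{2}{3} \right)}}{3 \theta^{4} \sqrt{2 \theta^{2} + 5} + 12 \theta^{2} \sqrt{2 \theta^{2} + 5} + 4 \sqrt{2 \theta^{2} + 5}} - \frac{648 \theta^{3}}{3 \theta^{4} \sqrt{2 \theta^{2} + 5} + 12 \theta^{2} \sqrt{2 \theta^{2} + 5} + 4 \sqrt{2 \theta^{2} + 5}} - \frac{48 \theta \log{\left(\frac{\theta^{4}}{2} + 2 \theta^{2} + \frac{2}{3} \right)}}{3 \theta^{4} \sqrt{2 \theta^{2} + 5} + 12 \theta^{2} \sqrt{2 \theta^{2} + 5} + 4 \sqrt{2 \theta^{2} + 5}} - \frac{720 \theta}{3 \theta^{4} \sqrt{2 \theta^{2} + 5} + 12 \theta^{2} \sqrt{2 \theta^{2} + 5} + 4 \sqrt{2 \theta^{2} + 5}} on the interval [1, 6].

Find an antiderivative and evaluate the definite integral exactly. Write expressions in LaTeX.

Antiderivative: F(\theta) = - 6 \sqrt{2 \theta^{2} + 5} \log{\left(\frac{\theta^{4}}{2} + 2 \theta^{2} + \frac{2}{3} \right)}; value = - 6 \sqrt{77} \log{\left(\frac{2162}{3} \right)} + 6 \sqrt{7} \log{\left(\frac{19}{6} \right)}

f has the shape u'v + uv' for u = - 6 \sqrt{2 \theta^{2} + 5} and v = \log{\left(\frac{\theta^{4}}{2} + 2 \theta^{2} + \frac{2}{3} \right)} — it is the derivative of the product u*v.
F(\theta) = - 6 \sqrt{2 \theta^{2} + 5} \log{\left(\frac{\theta^{4}}{2} + 2 \theta^{2} + \frac{2}{3} \right)} is an antiderivative of f.
Check: d/d\theta[- 6 \sqrt{2 \theta^{2} + 5} \log{\left(\frac{\theta^{4}}{2} + 2 \theta^{2} + \frac{2}{3} \right)}] = \frac{- 36 \theta^{5} \log{\left(\frac{\theta^{4}}{2} + 2 \theta^{2} + \frac{2}{3} \right)} - 144 \theta^{5} - 144 \theta^{3} \log{\left(\frac{\theta^{4}}{2} + 2 \theta^{2} + \frac{2}{3} \right)} - 648 \theta^{3} - 48 \theta \log{\left(\frac{\theta^{4}}{2} + 2 \theta^{2} + \frac{2}{3} \right)} - 720 \theta}{3 \theta^{4} \sqrt{2 \theta^{2} + 5} + 12 \theta^{2} \sqrt{2 \theta^{2} + 5} + 4 \sqrt{2 \theta^{2} + 5}}, which equals f(\theta).
F(6) = - 6 \sqrt{77} \log{\left(\frac{2162}{3} \right)}; F(1) = - 6 \sqrt{7} \log{\left(\frac{19}{6} \right)}.
Integral = F(6) - F(1) = - 6 \sqrt{77} \log{\left(\frac{2162}{3} \right)} + 6 \sqrt{7} \log{\left(\frac{19}{6} \right)}.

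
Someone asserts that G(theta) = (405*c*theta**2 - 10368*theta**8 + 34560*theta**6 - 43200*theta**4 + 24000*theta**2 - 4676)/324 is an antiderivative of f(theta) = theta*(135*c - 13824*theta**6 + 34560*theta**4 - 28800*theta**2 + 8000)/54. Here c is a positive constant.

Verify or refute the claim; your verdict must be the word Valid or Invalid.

d/dtheta[G] = 5*c*theta/2 - 256*theta**7 + 640*theta**5 - 1600*theta**3/3 + 4000*theta/27
This equals f(theta) exactly, so the claim holds.

Valid: G'(theta) = f(theta).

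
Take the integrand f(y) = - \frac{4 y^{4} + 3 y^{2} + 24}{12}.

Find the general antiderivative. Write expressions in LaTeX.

Any candidate F(y) must reproduce f(y) exactly when differentiated.
Check: d/dy[- \frac{y^{5}}{15} - \frac{y^{3}}{12} - 2 y] = - \frac{y^{4}}{3} - \frac{y^{2}}{4} - 2, which equals f(y).

F(y) = - \frac{y^{5}}{15} - \frac{y^{3}}{12} - 2 y + C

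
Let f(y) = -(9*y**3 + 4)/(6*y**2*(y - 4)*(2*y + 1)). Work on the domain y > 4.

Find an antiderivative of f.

Factor the denominator (6*y**2*(y - 4)*(2*y + 1)) and decompose: f = 23/(54*(2*y + 1)) - 145/(216*(y - 4)) - 7/(24*y) + 1/(6*y**2); each piece integrates to a log, atan, or power term.
Check: d/dy[(-63*y*log(y) - 145*y*log(y - 4) + 46*y*log(y + 1/2) - 36)/(216*y)] = (-9*y**3 - 4)/(12*y**4 - 42*y**3 - 24*y**2), which equals f(y).

An antiderivative is F(y) = (-63*y*log(y) - 145*y*log(y - 4) + 46*y*log(y + 1/2) - 36)/(216*y).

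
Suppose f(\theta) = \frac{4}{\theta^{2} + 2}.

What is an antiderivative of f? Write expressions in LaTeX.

An antiderivative is F(\theta) = 2 \sqrt{2} \operatorname{atan}{\left(\frac{\sqrt{2} \theta}{2} \right)}.

A first test for any F(\theta): its \theta-derivative must equal f(\theta) identically.
Check: d/d\theta[2 \sqrt{2} \operatorname{atan}{\left(\frac{\sqrt{2} \theta}{2} \right)}] = \frac{4}{\theta^{2} + 2} = f(\theta).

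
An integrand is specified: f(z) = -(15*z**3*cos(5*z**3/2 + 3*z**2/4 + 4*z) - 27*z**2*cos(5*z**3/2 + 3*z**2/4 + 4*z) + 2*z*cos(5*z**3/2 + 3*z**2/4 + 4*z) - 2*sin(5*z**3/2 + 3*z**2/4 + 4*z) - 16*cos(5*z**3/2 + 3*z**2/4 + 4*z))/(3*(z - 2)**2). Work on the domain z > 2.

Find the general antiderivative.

F(z) = -2*sin(5*z**3/2 + 3*z**2/4 + 4*z)/(3*z - 6) + C

Recognize the product-rule pattern: f = u'v + uv' with u = -4/(3*(2*z - 4)), v = sin(5*z**3/2 + 3*z**2/4 + 4*z), so integration by parts undoes it.
Check: d/dz[-2*sin(5*z**3/2 + 3*z**2/4 + 4*z)/(3*z - 6)] = (-15*z**3*cos(5*z**3/2 + 3*z**2/4 + 4*z) + 27*z**2*cos(5*z**3/2 + 3*z**2/4 + 4*z) - 2*z*cos(5*z**3/2 + 3*z**2/4 + 4*z) + 2*sin(5*z**3/2 + 3*z**2/4 + 4*z) + 16*cos(5*z**3/2 + 3*z**2/4 + 4*z))/(3*z**2 - 12*z + 12), which equals f(z).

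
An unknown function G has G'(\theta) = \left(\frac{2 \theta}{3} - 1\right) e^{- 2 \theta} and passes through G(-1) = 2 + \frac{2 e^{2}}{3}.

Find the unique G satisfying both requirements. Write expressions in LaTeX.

Recognize the product-rule pattern: G'(\theta) = u'v + uv' with u = \frac{1}{3} - \frac{\theta}{3}, v = e^{- 2 \theta}, so integration by parts undoes it.
A general antiderivative is \frac{\left(1 - \theta\right) e^{- 2 \theta}}{3} + C.
The condition gives C = 2 + \frac{2 e^{2}}{3} - (\frac{2 e^{2}}{3}) = 2.
So G(\theta) = \frac{\left(- \theta + 6 e^{2 \theta} + 1\right) e^{- 2 \theta}}{3}.
Check: d/d\theta[\frac{\left(- \theta + 6 e^{2 \theta} + 1\right) e^{- 2 \theta}}{3}] = \frac{\left(2 \theta - 3\right) e^{- 2 \theta}}{3}, which equals G'(\theta).

G(\theta) = \frac{\left(- \theta + 6 e^{2 \theta} + 1\right) e^{- 2 \theta}}{3}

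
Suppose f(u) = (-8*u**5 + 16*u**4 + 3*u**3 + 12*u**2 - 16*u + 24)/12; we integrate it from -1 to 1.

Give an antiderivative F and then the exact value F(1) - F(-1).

A candidate is checked by its d/du: the result must match f(u).
F(u) = -u**6/9 + 4*u**5/15 + u**4/16 + u**3/3 - 2*u**2/3 + 2*u is an antiderivative of f.
Check: d/du[-u**6/9 + 4*u**5/15 + u**4/16 + u**3/3 - 2*u**2/3 + 2*u] = -2*u**5/3 + 4*u**4/3 + u**3/4 + u**2 - 4*u/3 + 2, which equals f(u).
F(1) = 1357/720; F(-1) = -2387/720.
Integral = F(1) - F(-1) = 26/5.

Antiderivative: F(u) = -u**6/9 + 4*u**5/15 + u**4/16 + u**3/3 - 2*u**2/3 + 2*u; value = 26/5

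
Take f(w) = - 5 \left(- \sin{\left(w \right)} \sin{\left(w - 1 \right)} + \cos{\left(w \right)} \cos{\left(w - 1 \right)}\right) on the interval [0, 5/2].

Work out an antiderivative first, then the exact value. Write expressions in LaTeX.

Recognize the product-rule pattern: f = u'v + uv' with u = - 5 \cos{\left(w - 1 \right)}, v = \sin{\left(w \right)}, so integration by parts undoes it.
F(w) = - 5 \sin{\left(w \right)} \cos{\left(w - 1 \right)} is an antiderivative of f.
Check: d/dw[- 5 \sin{\left(w \right)} \cos{\left(w - 1 \right)}] = 5 \sin{\left(w \right)} \sin{\left(w - 1 \right)} - 5 \cos{\left(w \right)} \cos{\left(w - 1 \right)}, which equals f(w).
F(5/2) = - 5 \sin{\left(\frac{5}{2} \right)} \cos{\left(\frac{3}{2} \right)}; F(0) = 0.
Integral = F(5/2) - F(0) = - 5 \sin{\left(\frac{5}{2} \right)} \cos{\left(\frac{3}{2} \right)}.

Antiderivative: F(w) = - 5 \sin{\left(w \right)} \cos{\left(w - 1 \right)}; value = - 5 \sin{\left(\frac{5}{2} \right)} \cos{\left(\frac{3}{2} \right)}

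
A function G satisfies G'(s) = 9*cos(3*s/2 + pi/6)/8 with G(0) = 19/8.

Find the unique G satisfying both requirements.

G(s) = 3*sin(3*s/2 + pi/6)/4 + 2

Any candidate G(s) must reproduce the stated G'(s) exactly.
A general antiderivative is 3*sin(3*s/2 + pi/6)/4 + C.
The condition gives C = 19/8 - (3/8) = 2.
So G(s) = 3*sin(3*s/2 + pi/6)/4 + 2.
Check: d/ds[3*sin(3*s/2 + pi/6)/4 + 2] = 9*cos(3*s/2 + pi/6)/8 = G'(s).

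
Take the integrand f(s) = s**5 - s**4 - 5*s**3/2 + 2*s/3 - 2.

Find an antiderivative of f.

Integrate term by term and add the pieces.
Check: d/ds[s**6/6 - s**5/5 - 5*s**4/8 + s**2/3 - 2*s] = s**5 - s**4 - 5*s**3/2 + 2*s/3 - 2 = f(s).

An antiderivative is F(s) = s**6/6 - s**5/5 - 5*s**4/8 + s**2/3 - 2*s.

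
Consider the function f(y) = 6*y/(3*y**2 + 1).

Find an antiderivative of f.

f matches the chain-rule pattern g'(h)*h' with inner function h(y) = y**2 + 1/3; substituting u = h(y) collapses the integral.
Check: d/dy[log(y**2 + 1/3)] = 6*y/(3*y**2 + 1) = f(y).

An antiderivative is F(y) = log(y**2 + 1/3).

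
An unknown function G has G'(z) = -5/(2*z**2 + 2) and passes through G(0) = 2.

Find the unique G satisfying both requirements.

A first test for any G(z): its z-derivative must equal the given G'(z).
A general antiderivative is -5*atan(z)/2 + C.
The condition gives C = 2 - (0) = 2.
So G(z) = 2 - 5*atan(z)/2.
Check: d/dz[2 - 5*atan(z)/2] = -5/(2*z**2 + 2) = G'(z).

G(z) = 2 - 5*atan(z)/2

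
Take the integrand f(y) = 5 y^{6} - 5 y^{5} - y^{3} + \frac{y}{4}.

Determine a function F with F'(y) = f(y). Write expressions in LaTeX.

An antiderivative is F(y) = \frac{y^{2} \left(120 y^{5} - 140 y^{4} - 42 y^{2} + 21\right)}{168}.

The integrand splits into summands that can be handled one at a time.
Check: d/dy[\frac{y^{2} \left(120 y^{5} - 140 y^{4} - 42 y^{2} + 21\right)}{168}] = 5 y^{6} - 5 y^{5} - y^{3} + \frac{y}{4} = f(y).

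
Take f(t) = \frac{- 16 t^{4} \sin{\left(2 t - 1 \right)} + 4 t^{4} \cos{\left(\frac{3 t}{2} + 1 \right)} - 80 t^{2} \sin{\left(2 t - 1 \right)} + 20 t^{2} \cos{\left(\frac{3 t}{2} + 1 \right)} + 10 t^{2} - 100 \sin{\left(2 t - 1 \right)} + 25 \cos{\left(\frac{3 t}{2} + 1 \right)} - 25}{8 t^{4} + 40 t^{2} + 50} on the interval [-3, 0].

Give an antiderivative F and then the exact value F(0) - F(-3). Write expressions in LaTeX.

Antiderivative: F(t) = \frac{- 15 t + 2 \left(2 t^{2} + 5\right) \sin{\left(\frac{3 t}{2} + 1 \right)} + 6 \left(2 t^{2} + 5\right) \cos{\left(2 t - 1 \right)}}{6 \left(2 t^{2} + 5\right)}; value = - \cos{\left(7 \right)} - \frac{15}{46} + \frac{\sin{\left(\frac{7}{2} \right)}}{3} + \frac{\sin{\left(1 \right)}}{3} + \cos{\left(1 \right)}

Check any antiderivative F(t) by computing F'(t) and comparing it with f(t).
F(t) = \frac{- 15 t + 2 \left(2 t^{2} + 5\right) \sin{\left(\frac{3 t}{2} + 1 \right)} + 6 \left(2 t^{2} + 5\right) \cos{\left(2 t - 1 \right)}}{6 \left(2 t^{2} + 5\right)} is an antiderivative of f.
Check: d/dt[\frac{- 15 t + 2 \left(2 t^{2} + 5\right) \sin{\left(\frac{3 t}{2} + 1 \right)} + 6 \left(2 t^{2} + 5\right) \cos{\left(2 t - 1 \right)}}{6 \left(2 t^{2} + 5\right)}] = \frac{- 16 t^{4} \sin{\left(2 t - 1 \right)} + 4 t^{4} \cos{\left(\frac{3 t}{2} + 1 \right)} - 80 t^{2} \sin{\left(2 t - 1 \right)} + 20 t^{2} \cos{\left(\frac{3 t}{2} + 1 \right)} + 10 t^{2} - 100 \sin{\left(2 t - 1 \right)} + 25 \cos{\left(\frac{3 t}{2} + 1 \right)} - 25}{8 t^{4} + 40 t^{2} + 50} = f(t).
F(0) = \frac{\sin{\left(1 \right)}}{3} + \cos{\left(1 \right)}; F(-3) = - \frac{\sin{\left(\frac{7}{2} \right)}}{3} + \frac{15}{46} + \cos{\left(7 \right)}.
Integral = F(0) - F(-3) = - \cos{\left(7 \right)} - \frac{15}{46} + \frac{\sin{\left(\frac{7}{2} \right)}}{3} + \frac{\sin{\left(1 \right)}}{3} + \cos{\left(1 \right)}.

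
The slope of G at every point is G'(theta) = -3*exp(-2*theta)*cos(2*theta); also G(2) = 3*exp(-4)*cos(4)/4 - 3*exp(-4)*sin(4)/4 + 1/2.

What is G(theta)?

G(theta) = 1/2 - 3*exp(-2*theta)*sin(2*theta)/4 + 3*exp(-2*theta)*cos(2*theta)/4

A candidate passes only if d/dtheta[G] lands on the given G'(theta) exactly.
A general antiderivative is -3*exp(-2*theta)*sin(2*theta)/4 + 3*exp(-2*theta)*cos(2*theta)/4 + C.
The condition gives C = 3*exp(-4)*cos(4)/4 - 3*exp(-4)*sin(4)/4 + 1/2 - (3*exp(-4)*cos(4)/4 - 3*exp(-4)*sin(4)/4) = 1/2.
So G(theta) = 1/2 - 3*exp(-2*theta)*sin(2*theta)/4 + 3*exp(-2*theta)*cos(2*theta)/4.
Check: d/dtheta[1/2 - 3*exp(-2*theta)*sin(2*theta)/4 + 3*exp(-2*theta)*cos(2*theta)/4] = -3*exp(-2*theta)*cos(2*theta) = G'(theta).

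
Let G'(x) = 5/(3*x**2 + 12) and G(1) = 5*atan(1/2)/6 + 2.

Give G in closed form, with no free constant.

Whatever form G(x) takes, its d/dx must return the stated G'(x).
A general antiderivative is 5*atan(x/2)/6 + C.
The condition gives C = 5*atan(1/2)/6 + 2 - (5*atan(1/2)/6) = 2.
So G(x) = 5*atan(x/2)/6 + 2.
Check: d/dx[5*atan(x/2)/6 + 2] = 5/(3*x**2 + 12) = G'(x).

G(x) = 5*atan(x/2)/6 + 2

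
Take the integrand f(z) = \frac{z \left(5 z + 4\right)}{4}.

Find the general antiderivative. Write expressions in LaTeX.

Check any antiderivative F(z) by computing F'(z) and comparing it with f(z).
Check: d/dz[\frac{5 z^{3}}{12} + \frac{z^{2}}{2}] = \frac{5 z^{2}}{4} + z, which equals f(z).

F(z) = \frac{5 z^{3}}{12} + \frac{z^{2}}{2} + C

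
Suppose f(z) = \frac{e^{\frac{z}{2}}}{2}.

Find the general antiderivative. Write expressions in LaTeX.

F(z) = e^{\frac{z}{2}} + C

Whatever form F(z) takes, F'(z) = f(z) is non-negotiable.
Check: d/dz[e^{\frac{z}{2}}] = \frac{e^{\frac{z}{2}}}{2} = f(z).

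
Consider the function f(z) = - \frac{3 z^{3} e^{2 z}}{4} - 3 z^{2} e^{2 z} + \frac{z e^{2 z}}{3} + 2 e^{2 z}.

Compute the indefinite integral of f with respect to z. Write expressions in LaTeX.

f has the shape u'v + uv' for u = - \frac{3 z^{3}}{8} - \frac{15 z^{2}}{16} + \frac{53 z}{48} + \frac{43}{96} and v = e^{2 z} — it is the derivative of the product u*v.
Check: d/dz[\frac{\left(- 36 z^{3} - 90 z^{2} + 106 z + 43\right) e^{2 z}}{96}] = - \frac{3 z^{3} e^{2 z}}{4} - 3 z^{2} e^{2 z} + \frac{z e^{2 z}}{3} + 2 e^{2 z} = f(z).

F(z) = \frac{\left(- 36 z^{3} - 90 z^{2} + 106 z + 43\right) e^{2 z}}{96} + C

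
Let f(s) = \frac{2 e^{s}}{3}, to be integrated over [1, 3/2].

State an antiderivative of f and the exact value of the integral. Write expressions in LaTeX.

Any candidate F(s) must reproduce f(s) exactly when differentiated.
F(s) = \frac{2 e^{s}}{3} is an antiderivative of f.
Check: d/ds[\frac{2 e^{s}}{3}] = \frac{2 e^{s}}{3} = f(s).
F(3/2) = \frac{2 e^{\frac{3}{2}}}{3}; F(1) = \frac{2 e}{3}.
Integral = F(3/2) - F(1) = - \frac{2 e}{3} + \frac{2 e^{\frac{3}{2}}}{3}.

Antiderivative: F(s) = \frac{2 e^{s}}{3}; value = - \frac{2 e}{3} + \frac{2 e^{\frac{3}{2}}}{3}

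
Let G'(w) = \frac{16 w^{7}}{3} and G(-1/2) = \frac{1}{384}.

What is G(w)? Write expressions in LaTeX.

A candidate passes only if d/dw[G] lands on the given G'(w) exactly.
A general antiderivative is \frac{2 w^{8}}{3} + C.
The condition gives C = \frac{1}{384} - (\frac{1}{384}) = 0.
So G(w) = \frac{2 w^{8}}{3}.
Check: d/dw[\frac{2 w^{8}}{3}] = \frac{16 w^{7}}{3} = G'(w).

G(w) = \frac{2 w^{8}}{3}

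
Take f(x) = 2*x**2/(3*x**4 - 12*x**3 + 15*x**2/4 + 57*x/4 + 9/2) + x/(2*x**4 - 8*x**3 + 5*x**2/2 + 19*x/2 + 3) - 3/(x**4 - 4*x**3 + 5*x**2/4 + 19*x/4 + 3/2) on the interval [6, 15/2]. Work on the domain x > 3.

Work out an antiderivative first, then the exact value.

Factor the denominator (3*(x - 3)*(x - 2)*(2*x + 1)**2) and decompose: f = -1916/(3675*(2*x + 1)) - 148/(105*(2*x + 1)**2) - 8/(75*(x - 2)) + 18/(49*(x - 3)); each piece integrates to a log, atan, or power term.
F(x) = 18*log(x - 3)/49 - 8*log(x - 2)/75 - 958*log(x + 1/2)/3675 + 74/(210*x + 105) is an antiderivative of f.
Check: d/dx[18*log(x - 3)/49 - 8*log(x - 2)/75 - 958*log(x + 1/2)/3675 + 74/(210*x + 105)] = (8*x**2 + 6*x - 36)/(12*x**4 - 48*x**3 + 15*x**2 + 57*x + 18), which equals f(x).
F(15/2) = -958*log(8)/3675 - 8*log(11/2)/75 + 37/840 + 18*log(9/2)/49; F(6) = -958*log(13/2)/3675 - 8*log(4)/75 + 74/1365 + 18*log(3)/49.
Integral = F(15/2) - F(6) = -958*log(8)/3675 - 18*log(3)/49 - 8*log(11/2)/75 - 37/3640 + 8*log(4)/75 + 958*log(13/2)/3675 + 18*log(9/2)/49.

Antiderivative: F(x) = 18*log(x - 3)/49 - 8*log(x - 2)/75 - 958*log(x + 1/2)/3675 + 74/(210*x + 105); value = -958*log(8)/3675 - 18*log(3)/49 - 8*log(11/2)/75 - 37/3640 + 8*log(4)/75 + 958*log(13/2)/3675 + 18*log(9/2)/49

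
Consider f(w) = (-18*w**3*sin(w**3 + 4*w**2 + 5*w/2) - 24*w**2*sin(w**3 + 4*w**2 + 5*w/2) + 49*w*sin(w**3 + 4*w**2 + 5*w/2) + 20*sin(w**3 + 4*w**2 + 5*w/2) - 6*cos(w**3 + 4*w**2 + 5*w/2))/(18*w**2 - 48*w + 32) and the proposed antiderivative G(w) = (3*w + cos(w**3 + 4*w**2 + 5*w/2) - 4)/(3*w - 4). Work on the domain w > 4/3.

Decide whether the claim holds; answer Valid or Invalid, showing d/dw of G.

Valid - differentiating G returns exactly f.

d/dw[G] = (-18*w**3*sin(w**3 + 4*w**2 + 5*w/2) - 24*w**2*sin(w**3 + 4*w**2 + 5*w/2) + 49*w*sin(w**3 + 4*w**2 + 5*w/2) + 20*sin(w**3 + 4*w**2 + 5*w/2) - 6*cos(w**3 + 4*w**2 + 5*w/2))/(18*w**2 - 48*w + 32)
This equals f(w) exactly, so the claim holds.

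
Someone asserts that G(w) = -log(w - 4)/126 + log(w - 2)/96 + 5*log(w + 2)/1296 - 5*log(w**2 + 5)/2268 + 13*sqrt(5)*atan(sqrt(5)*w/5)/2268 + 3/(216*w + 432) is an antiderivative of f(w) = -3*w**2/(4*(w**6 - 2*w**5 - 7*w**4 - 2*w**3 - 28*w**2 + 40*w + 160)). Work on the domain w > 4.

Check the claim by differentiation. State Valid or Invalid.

d/dw[G] = (5*w**5 - 20*w**4 + 5*w**3 - 1964*w**2 - 100*w + 400)/(2592*w**6 - 5184*w**5 - 18144*w**4 - 5184*w**3 - 72576*w**2 + 103680*w + 414720)
d/dw[G] - f(w) = 5/(2592*w + 5184) != 0.

Invalid: d/dw[G] - f = 5/(2592*w + 5184), which is not 0.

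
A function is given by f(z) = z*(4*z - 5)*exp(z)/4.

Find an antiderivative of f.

f has the shape u'v + uv' for u = z**2 - 13*z/4 + 13/4 and v = exp(z) — it is the derivative of the product u*v.
Check: d/dz[(4*z**2 - 13*z + 13)*exp(z)/4] = z**2*exp(z) - 5*z*exp(z)/4, which equals f(z).

An antiderivative is F(z) = (4*z**2 - 13*z + 13)*exp(z)/4.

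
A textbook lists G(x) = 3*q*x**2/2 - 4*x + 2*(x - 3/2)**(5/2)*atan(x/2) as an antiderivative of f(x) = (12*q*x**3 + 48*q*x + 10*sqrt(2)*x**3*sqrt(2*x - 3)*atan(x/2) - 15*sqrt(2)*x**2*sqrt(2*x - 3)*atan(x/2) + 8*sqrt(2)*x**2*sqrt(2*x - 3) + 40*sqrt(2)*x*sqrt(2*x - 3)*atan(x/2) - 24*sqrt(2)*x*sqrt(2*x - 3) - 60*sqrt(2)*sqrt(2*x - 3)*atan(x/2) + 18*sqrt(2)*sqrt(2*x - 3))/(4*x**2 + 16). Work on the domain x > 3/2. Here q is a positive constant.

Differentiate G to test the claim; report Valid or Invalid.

Invalid: d/dx[G] - f = -4, which is not 0.

d/dx[G] = (12*q*x**3 + 48*q*x + 10*sqrt(2)*x**3*sqrt(2*x - 3)*atan(x/2) - 15*sqrt(2)*x**2*sqrt(2*x - 3)*atan(x/2) + 8*sqrt(2)*x**2*sqrt(2*x - 3) - 16*x**2 + 40*sqrt(2)*x*sqrt(2*x - 3)*atan(x/2) - 24*sqrt(2)*x*sqrt(2*x - 3) - 60*sqrt(2)*sqrt(2*x - 3)*atan(x/2) + 18*sqrt(2)*sqrt(2*x - 3) - 64)/(4*x**2 + 16)
d/dx[G] - f(x) = -4 != 0.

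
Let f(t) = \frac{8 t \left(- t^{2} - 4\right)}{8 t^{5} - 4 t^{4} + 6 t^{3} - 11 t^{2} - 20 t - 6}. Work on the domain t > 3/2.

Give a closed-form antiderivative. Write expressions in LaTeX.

The denominator factors as \left(2 t - 3\right) \left(2 t + 1\right)^{2} \left(t^{2} + 2\right); partial fractions split f into directly integrable pieces: - \frac{16 \left(5 t - 52\right)}{1377 \left(t^{2} + 2\right)} + \frac{395}{324 \left(2 t + 1\right)} - \frac{17}{9 \left(2 t + 1\right)^{2}} - \frac{75}{68 \left(2 t - 3\right)}.
Check: d/dt[\frac{- 6075 \left(2 t + 1\right) \log{\left(t - \frac{3}{2} \right)} + 6715 \left(2 t + 1\right) \log{\left(t + \frac{1}{2} \right)} - 320 \left(2 t + 1\right) \log{\left(t^{2} + 2 \right)} + 3328 \sqrt{2} \left(2 t + 1\right) \operatorname{atan}{\left(\frac{\sqrt{2} t}{2} \right)} + 10404}{11016 \left(2 t + 1\right)}] = \frac{- 8 t^{3} - 32 t}{8 t^{5} - 4 t^{4} + 6 t^{3} - 11 t^{2} - 20 t - 6}, which equals f(t).

An antiderivative is F(t) = \frac{- 6075 \left(2 t + 1\right) \log{\left(t - \frac{3}{2} \right)} + 6715 \left(2 t + 1\right) \log{\left(t + \frac{1}{2} \right)} - 320 \left(2 t + 1\right) \log{\left(t^{2} + 2 \right)} + 3328 \sqrt{2} \left(2 t + 1\right) \operatorname{atan}{\left(\frac{\sqrt{2} t}{2} \right)} + 10404}{11016 \left(2 t + 1\right)}.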